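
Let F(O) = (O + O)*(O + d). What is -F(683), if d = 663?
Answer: -1838636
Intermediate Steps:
F(O) = 2*O*(663 + O) (F(O) = (O + O)*(O + 663) = (2*O)*(663 + O) = 2*O*(663 + O))
-F(683) = -2*683*(663 + 683) = -2*683*1346 = -1*1838636 = -1838636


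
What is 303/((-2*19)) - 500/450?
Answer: -3107/342 ≈ -9.0848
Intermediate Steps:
303/((-2*19)) - 500/450 = 303/(-38) - 500*1/450 = 303*(-1/38) - 10/9 = -303/38 - 10/9 = -3107/342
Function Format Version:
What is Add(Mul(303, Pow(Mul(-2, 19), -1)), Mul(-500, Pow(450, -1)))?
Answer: Rational(-3107, 342) ≈ -9.0848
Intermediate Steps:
Add(Mul(303, Pow(Mul(-2, 19), -1)), Mul(-500, Pow(450, -1))) = Add(Mul(303, Pow(-38, -1)), Mul(-500, Rational(1, 450))) = Add(Mul(303, Rational(-1, 38)), Rational(-10, 9)) = Add(Rational(-303, 38), Rational(-10, 9)) = Rational(-3107, 342)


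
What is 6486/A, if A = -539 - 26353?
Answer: -1081/4482 ≈ -0.24119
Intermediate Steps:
A = -26892
6486/A = 6486/(-26892) = 6486*(-1/26892) = -1081/4482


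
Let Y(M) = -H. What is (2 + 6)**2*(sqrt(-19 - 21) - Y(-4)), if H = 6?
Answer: 384 + 128*I*sqrt(10) ≈ 384.0 + 404.77*I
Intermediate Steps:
Y(M) = -6 (Y(M) = -1*6 = -6)
(2 + 6)**2*(sqrt(-19 - 21) - Y(-4)) = (2 + 6)**2*(sqrt(-19 - 21) - 1*(-6)) = 8**2*(sqrt(-40) + 6) = 64*(2*I*sqrt(10) + 6) = 64*(6 + 2*I*sqrt(10)) = 384 + 128*I*sqrt(10)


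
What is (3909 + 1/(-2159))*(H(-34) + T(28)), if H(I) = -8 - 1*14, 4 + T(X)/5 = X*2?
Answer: 118153420/127 ≈ 9.3034e+5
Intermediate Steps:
T(X) = -20 + 10*X (T(X) = -20 + 5*(X*2) = -20 + 5*(2*X) = -20 + 10*X)
H(I) = -22 (H(I) = -8 - 14 = -22)
(3909 + 1/(-2159))*(H(-34) + T(28)) = (3909 + 1/(-2159))*(-22 + (-20 + 10*28)) = (3909 - 1/2159)*(-22 + (-20 + 280)) = 8439530*(-22 + 260)/2159 = (8439530/2159)*238 = 118153420/127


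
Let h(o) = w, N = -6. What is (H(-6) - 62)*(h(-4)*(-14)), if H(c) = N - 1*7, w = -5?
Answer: -5250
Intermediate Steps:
h(o) = -5
H(c) = -13 (H(c) = -6 - 1*7 = -6 - 7 = -13)
(H(-6) - 62)*(h(-4)*(-14)) = (-13 - 62)*(-5*(-14)) = -75*70 = -5250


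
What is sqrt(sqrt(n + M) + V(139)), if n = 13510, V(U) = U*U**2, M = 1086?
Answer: sqrt(2685619 + 2*sqrt(3649)) ≈ 1638.8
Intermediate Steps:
V(U) = U**3
sqrt(sqrt(n + M) + V(139)) = sqrt(sqrt(13510 + 1086) + 139**3) = sqrt(sqrt(14596) + 2685619) = sqrt(2*sqrt(3649) + 2685619) = sqrt(2685619 + 2*sqrt(3649))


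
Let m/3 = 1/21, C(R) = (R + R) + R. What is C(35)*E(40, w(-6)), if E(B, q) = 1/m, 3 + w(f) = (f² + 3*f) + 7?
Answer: 735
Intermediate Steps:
C(R) = 3*R (C(R) = 2*R + R = 3*R)
w(f) = 4 + f² + 3*f (w(f) = -3 + ((f² + 3*f) + 7) = -3 + (7 + f² + 3*f) = 4 + f² + 3*f)
m = ⅐ (m = 3/21 = 3*(1/21) = ⅐ ≈ 0.14286)
E(B, q) = 7 (E(B, q) = 1/(⅐) = 7)
C(35)*E(40, w(-6)) = (3*35)*7 = 105*7 = 735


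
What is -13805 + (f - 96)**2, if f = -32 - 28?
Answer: 10531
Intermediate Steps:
f = -60
-13805 + (f - 96)**2 = -13805 + (-60 - 96)**2 = -13805 + (-156)**2 = -13805 + 24336 = 10531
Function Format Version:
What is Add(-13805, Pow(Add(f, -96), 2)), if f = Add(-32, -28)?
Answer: 10531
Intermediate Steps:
f = -60
Add(-13805, Pow(Add(f, -96), 2)) = Add(-13805, Pow(Add(-60, -96), 2)) = Add(-13805, Pow(-156, 2)) = Add(-13805, 24336) = 10531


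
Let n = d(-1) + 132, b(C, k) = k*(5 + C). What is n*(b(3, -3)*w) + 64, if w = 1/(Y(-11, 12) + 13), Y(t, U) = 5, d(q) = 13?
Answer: -388/3 ≈ -129.33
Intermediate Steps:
n = 145 (n = 13 + 132 = 145)
w = 1/18 (w = 1/(5 + 13) = 1/18 ≈ 0.055556)
n*(b(3, -3)*w) + 64 = 145*(-3*(5 + 3)*(1/18)) + 64 = 145*(-3*8*(1/18)) + 64 = 145*(-24*1/18) + 64 = 145*(-4/3) + 64 = -580/3 + 64 = -388/3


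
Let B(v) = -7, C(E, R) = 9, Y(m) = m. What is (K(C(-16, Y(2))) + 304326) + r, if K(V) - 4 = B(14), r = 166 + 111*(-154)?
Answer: 287395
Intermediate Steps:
r = -16928 (r = 166 - 17094 = -16928)
K(V) = -3 (K(V) = 4 - 7 = -3)
(K(C(-16, Y(2))) + 304326) + r = (-3 + 304326) - 16928 = 304323 - 16928 = 287395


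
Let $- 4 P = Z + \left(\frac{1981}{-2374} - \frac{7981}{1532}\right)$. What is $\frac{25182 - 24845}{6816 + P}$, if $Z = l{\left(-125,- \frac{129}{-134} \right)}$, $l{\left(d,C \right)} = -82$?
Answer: $\frac{2451316432}{49739254357} \approx 0.049283$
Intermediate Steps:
$Z = -82$
$P = \frac{160106581}{7273936}$ ($P = - \frac{-82 + \left(\frac{1981}{-2374} - \frac{7981}{1532}\right)}{4} = - \frac{-82 + \left(1981 \left(- \frac{1}{2374}\right) - \frac{7981}{1532}\right)}{4} = - \frac{-82 - \frac{10990893}{1818484}}{4} = \left(- \frac{1}{4}\right) \left(- \frac{160106581}{1818484}\right) = \frac{160106581}{7273936} \approx 22.011$)
$\frac{25182 - 24845}{6816 + P} = \frac{25182 - 24845}{6816 + \frac{160106581}{7273936}} = \frac{337}{\frac{49739254357}{7273936}} = 337 \cdot \frac{7273936}{49739254357} = \frac{2451316432}{49739254357}$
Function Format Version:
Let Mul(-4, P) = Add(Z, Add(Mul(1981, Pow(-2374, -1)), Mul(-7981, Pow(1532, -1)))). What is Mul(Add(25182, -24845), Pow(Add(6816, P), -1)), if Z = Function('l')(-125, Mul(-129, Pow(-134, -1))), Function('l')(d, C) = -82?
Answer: Rational(2451316432, 49739254357) ≈ 0.049283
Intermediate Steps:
Z = -82
P = Rational(160106581, 7273936) (P = Mul(Rational(-1, 4), Add(-82, Add(Mul(1981, Pow(-2374, -1)), Mul(-7981, Pow(1532, -1))))) = Mul(Rational(-1, 4), Add(-82, Add(Mul(1981, Rational(-1, 2374)), Mul(-7981, Rational(1, 1532))))) = Mul(Rational(-1, 4), Add(-82, Add(Rational(-1981, 2374), Rational(-7981, 1532)))) = Mul(Rational(-1, 4), Add(-82, Rational(-10990893, 1818484))) = Mul(Rational(-1, 4), Rational(-160106581, 1818484)) = Rational(160106581, 7273936) ≈ 22.011)
Mul(Add(25182, -24845), Pow(Add(6816, P), -1)) = Mul(Add(25182, -24845), Pow(Add(6816, Rational(160106581, 7273936)), -1)) = Mul(337, Pow(Rational(49739254357, 7273936), -1)) = Mul(337, Rational(7273936, 49739254357)) = Rational(2451316432, 49739254357)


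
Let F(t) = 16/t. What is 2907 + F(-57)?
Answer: 165683/57 ≈ 2906.7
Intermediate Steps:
2907 + F(-57) = 2907 + 16/(-57) = 2907 + 16*(-1/57) = 2907 - 16/57 = 165683/57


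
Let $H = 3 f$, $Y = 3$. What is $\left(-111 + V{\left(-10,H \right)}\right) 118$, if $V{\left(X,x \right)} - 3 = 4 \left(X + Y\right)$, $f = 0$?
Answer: $-16048$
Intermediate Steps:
$H = 0$ ($H = 3 \cdot 0 = 0$)
$V{\left(X,x \right)} = 15 + 4 X$ ($V{\left(X,x \right)} = 3 + 4 \left(X + 3\right) = 3 + 4 \left(3 + X\right) = 3 + \left(12 + 4 X\right) = 15 + 4 X$)
$\left(-111 + V{\left(-10,H \right)}\right) 118 = \left(-111 + \left(15 + 4 \left(-10\right)\right)\right) 118 = \left(-111 + \left(15 - 40\right)\right) 118 = \left(-111 - 25\right) 118 = \left(-136\right) 118 = -16048$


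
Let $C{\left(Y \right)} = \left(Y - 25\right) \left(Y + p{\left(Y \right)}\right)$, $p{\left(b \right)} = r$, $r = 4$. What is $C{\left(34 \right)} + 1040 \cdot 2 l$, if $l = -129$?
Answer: $-267978$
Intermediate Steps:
$p{\left(b \right)} = 4$
$C{\left(Y \right)} = \left(-25 + Y\right) \left(4 + Y\right)$ ($C{\left(Y \right)} = \left(Y - 25\right) \left(Y + 4\right) = \left(-25 + Y\right) \left(4 + Y\right)$)
$C{\left(34 \right)} + 1040 \cdot 2 l = \left(-100 + 34^{2} - 714\right) + 1040 \cdot 2 \left(-129\right) = \left(-100 + 1156 - 714\right) + 1040 \left(-258\right) = 342 - 268320 = -267978$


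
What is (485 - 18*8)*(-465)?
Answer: -158565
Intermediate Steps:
(485 - 18*8)*(-465) = (485 - 144)*(-465) = 341*(-465) = -158565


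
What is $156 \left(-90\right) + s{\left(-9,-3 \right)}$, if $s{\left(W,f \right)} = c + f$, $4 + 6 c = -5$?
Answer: $- \frac{28089}{2} \approx -14045.0$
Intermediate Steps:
$c = - \frac{3}{2}$ ($c = - \frac{2}{3} + \frac{1}{6} \left(-5\right) = - \frac{2}{3} - \frac{5}{6} = - \frac{3}{2} \approx -1.5$)
$s{\left(W,f \right)} = - \frac{3}{2} + f$
$156 \left(-90\right) + s{\left(-9,-3 \right)} = 156 \left(-90\right) - \frac{9}{2} = -14040 - \frac{9}{2} = - \frac{28089}{2}$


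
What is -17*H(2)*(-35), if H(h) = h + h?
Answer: 2380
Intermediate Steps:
H(h) = 2*h
-17*H(2)*(-35) = -34*2*(-35) = -17*4*(-35) = -68*(-35) = 2380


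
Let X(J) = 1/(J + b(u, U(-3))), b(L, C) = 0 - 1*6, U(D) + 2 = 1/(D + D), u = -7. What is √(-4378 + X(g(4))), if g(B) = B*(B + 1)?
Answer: I*√858074/14 ≈ 66.166*I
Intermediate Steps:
g(B) = B*(1 + B)
U(D) = -2 + 1/(2*D) (U(D) = -2 + 1/(D + D) = -2 + 1/(2*D))
b(L, C) = -6 (b(L, C) = 0 - 6 = -6)
X(J) = 1/(-6 + J) (X(J) = 1/(J - 6) = 1/(-6 + J))
√(-4378 + X(g(4))) = √(-4378 + 1/(-6 + 4*(1 + 4))) = √(-4378 + 1/(-6 + 4*5)) = √(-4378 + 1/(-6 + 20)) = √(-4378 + 1/14) = √(-61291/14) = I*√858074/14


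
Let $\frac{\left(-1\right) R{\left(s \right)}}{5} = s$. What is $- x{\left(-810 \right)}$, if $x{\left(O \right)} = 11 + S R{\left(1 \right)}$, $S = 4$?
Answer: $9$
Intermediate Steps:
$R{\left(s \right)} = - 5 s$
$x{\left(O \right)} = -9$ ($x{\left(O \right)} = 11 + 4 \left(\left(-5\right) 1\right) = 11 + 4 \left(-5\right) = 11 - 20 = -9$)
$- x{\left(-810 \right)} = \left(-1\right) \left(-9\right) = 9$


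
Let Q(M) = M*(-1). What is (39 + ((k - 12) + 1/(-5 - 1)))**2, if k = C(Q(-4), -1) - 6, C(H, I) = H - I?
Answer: 24025/36 ≈ 667.36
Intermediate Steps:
Q(M) = -M
k = -1 (k = (-1*(-4) - 1*(-1)) - 6 = (4 + 1) - 6 = 5 - 6 = -1)
(39 + ((k - 12) + 1/(-5 - 1)))**2 = (39 + ((-1 - 12) + 1/(-5 - 1)))**2 = (39 + (-13 + 1/(-6)))**2 = (39 + (-13 - 1/6))**2 = (39 - 79/6)**2 = (155/6)**2 = 24025/36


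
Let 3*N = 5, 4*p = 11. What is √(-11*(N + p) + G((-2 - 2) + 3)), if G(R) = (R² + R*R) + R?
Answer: I*√1713/6 ≈ 6.8981*I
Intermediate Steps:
p = 11/4 (p = (¼)*11 = 11/4 ≈ 2.7500)
N = 5/3 (N = (⅓)*5 = 5/3 ≈ 1.6667)
G(R) = R + 2*R² (G(R) = (R² + R²) + R = 2*R² + R = R + 2*R²)
√(-11*(N + p) + G((-2 - 2) + 3)) = √(-11*(5/3 + 11/4) + ((-2 - 2) + 3)*(1 + 2*((-2 - 2) + 3))) = √(-11*53/12 + (-4 + 3)*(1 + 2*(-4 + 3))) = √(-583/12 - (1 + 2*(-1))) = √(-583/12 - (1 - 2)) = √(-583/12 - 1*(-1)) = √(-583/12 + 1) = √(-571/12) = I*√1713/6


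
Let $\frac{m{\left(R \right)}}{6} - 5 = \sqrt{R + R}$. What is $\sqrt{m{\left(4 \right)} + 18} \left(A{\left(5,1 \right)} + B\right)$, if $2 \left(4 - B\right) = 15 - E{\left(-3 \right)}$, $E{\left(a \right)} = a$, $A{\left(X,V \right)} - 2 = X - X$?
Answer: $- 6 \sqrt{12 + 3 \sqrt{2}} \approx -24.181$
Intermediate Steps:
$A{\left(X,V \right)} = 2$ ($A{\left(X,V \right)} = 2 + \left(X - X\right) = 2 + 0 = 2$)
$B = -5$ ($B = 4 - \frac{15 - -3}{2} = 4 - \frac{15 + 3}{2} = 4 - 9 = -5$)
$m{\left(R \right)} = 30 + 6 \sqrt{2} \sqrt{R}$ ($m{\left(R \right)} = 30 + 6 \sqrt{R + R} = 30 + 6 \sqrt{2 R} = 30 + 6 \sqrt{2} \sqrt{R}$)
$\sqrt{m{\left(4 \right)} + 18} \left(A{\left(5,1 \right)} + B\right) = \sqrt{\left(30 + 6 \sqrt{2} \sqrt{4}\right) + 18} \left(2 - 5\right) = \sqrt{\left(30 + 6 \sqrt{2} \cdot 2\right) + 18} \left(-3\right) = \sqrt{\left(30 + 12 \sqrt{2}\right) + 18} \left(-3\right) = \sqrt{48 + 12 \sqrt{2}} \left(-3\right) = - 3 \sqrt{48 + 12 \sqrt{2}}$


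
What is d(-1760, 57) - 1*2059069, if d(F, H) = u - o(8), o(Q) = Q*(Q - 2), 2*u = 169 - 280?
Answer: -4118345/2 ≈ -2.0592e+6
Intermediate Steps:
u = -111/2 (u = (169 - 280)/2 = (1/2)*(-111) = -111/2 ≈ -55.500)
o(Q) = Q*(-2 + Q)
d(F, H) = -207/2 (d(F, H) = -111/2 - 8*(-2 + 8) = -111/2 - 8*6 = -111/2 - 1*48 = -111/2 - 48 = -207/2)
d(-1760, 57) - 1*2059069 = -207/2 - 1*2059069 = -207/2 - 2059069 = -4118345/2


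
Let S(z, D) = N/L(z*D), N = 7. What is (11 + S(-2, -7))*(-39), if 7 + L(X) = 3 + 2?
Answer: -585/2 ≈ -292.50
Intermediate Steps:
L(X) = -2 (L(X) = -7 + (3 + 2) = -7 + 5 = -2)
S(z, D) = -7/2 (S(z, D) = 7/(-2) = 7*(-1/2) = -7/2)
(11 + S(-2, -7))*(-39) = (11 - 7/2)*(-39) = (15/2)*(-39) = -585/2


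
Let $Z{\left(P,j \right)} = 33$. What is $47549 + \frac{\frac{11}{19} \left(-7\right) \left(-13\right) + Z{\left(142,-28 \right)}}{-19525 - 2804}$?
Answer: $\frac{20172709171}{424251} \approx 47549.0$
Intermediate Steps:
$47549 + \frac{\frac{11}{19} \left(-7\right) \left(-13\right) + Z{\left(142,-28 \right)}}{-19525 - 2804} = 47549 + \frac{\frac{11}{19} \left(-7\right) \left(-13\right) + 33}{-19525 - 2804} = 47549 + \frac{11 \cdot \frac{1}{19} \left(-7\right) \left(-13\right) + 33}{-22329} = 47549 + \left(\frac{11}{19} \left(-7\right) \left(-13\right) + 33\right) \left(- \frac{1}{22329}\right) = 47549 + \left(\left(- \frac{77}{19}\right) \left(-13\right) + 33\right) \left(- \frac{1}{22329}\right) = 47549 + \left(\frac{1001}{19} + 33\right) \left(- \frac{1}{22329}\right) = 47549 + \frac{1628}{19} \left(- \frac{1}{22329}\right) = 47549 - \frac{1628}{424251} = \frac{20172709171}{424251}$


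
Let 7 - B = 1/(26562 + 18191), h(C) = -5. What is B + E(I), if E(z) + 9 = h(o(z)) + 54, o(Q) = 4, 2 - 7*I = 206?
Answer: 2103390/44753 ≈ 47.000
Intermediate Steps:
I = -204/7 (I = 2/7 - 1/7*206 = 2/7 - 206/7 = -204/7 ≈ -29.143)
E(z) = 40 (E(z) = -9 + (-5 + 54) = -9 + 49 = 40)
B = 313270/44753 (B = 7 - 1/(26562 + 18191) = 7 - 1/44753 = 313270/44753 ≈ 7.0000)
B + E(I) = 313270/44753 + 40 = 2103390/44753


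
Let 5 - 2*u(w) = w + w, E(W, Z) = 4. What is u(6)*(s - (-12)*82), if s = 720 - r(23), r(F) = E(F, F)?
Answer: -5950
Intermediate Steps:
r(F) = 4
u(w) = 5/2 - w (u(w) = 5/2 - (w + w)/2 = 5/2 - w)
s = 716 (s = 720 - 1*4 = 720 - 4 = 716)
u(6)*(s - (-12)*82) = (5/2 - 1*6)*(716 - (-12)*82) = (5/2 - 6)*(716 - 1*(-984)) = -7*(716 + 984)/2 = -7/2*1700 = -5950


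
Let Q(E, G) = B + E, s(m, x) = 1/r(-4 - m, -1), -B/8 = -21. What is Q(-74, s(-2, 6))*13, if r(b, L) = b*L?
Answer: 1222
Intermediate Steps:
r(b, L) = L*b
B = 168 (B = -8*(-21) = 168)
s(m, x) = 1/(4 + m) (s(m, x) = 1/(-(-4 - m)) = 1/(4 + m))
Q(E, G) = 168 + E
Q(-74, s(-2, 6))*13 = (168 - 74)*13 = 94*13 = 1222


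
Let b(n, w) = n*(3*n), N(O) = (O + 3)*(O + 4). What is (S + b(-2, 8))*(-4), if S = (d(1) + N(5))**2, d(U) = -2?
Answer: -19648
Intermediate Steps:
N(O) = (3 + O)*(4 + O)
b(n, w) = 3*n**2
S = 4900 (S = (-2 + (12 + 5**2 + 7*5))**2 = (-2 + (12 + 25 + 35))**2 = (-2 + 72)**2 = 70**2 = 4900)
(S + b(-2, 8))*(-4) = (4900 + 3*(-2)**2)*(-4) = (4900 + 3*4)*(-4) = (4900 + 12)*(-4) = 4912*(-4) = -19648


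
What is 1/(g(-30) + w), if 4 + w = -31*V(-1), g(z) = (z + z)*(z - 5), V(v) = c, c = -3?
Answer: 1/2189 ≈ 0.00045683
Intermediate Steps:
V(v) = -3
g(z) = 2*z*(-5 + z) (g(z) = (2*z)*(-5 + z) = 2*z*(-5 + z))
w = 89 (w = -4 - 31*(-3) = -4 + 93 = 89)
1/(g(-30) + w) = 1/(2*(-30)*(-5 - 30) + 89) = 1/(2*(-30)*(-35) + 89) = 1/(2100 + 89) = 1/2189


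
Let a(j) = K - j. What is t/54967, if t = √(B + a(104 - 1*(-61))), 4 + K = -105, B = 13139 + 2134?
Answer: √14999/54967 ≈ 0.0022281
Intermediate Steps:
B = 15273
K = -109 (K = -4 - 105 = -109)
a(j) = -109 - j
t = √14999 (t = √(15273 + (-109 - (104 - 1*(-61)))) = √(15273 + (-109 - (104 + 61))) = √(15273 + (-109 - 1*165)) = √(15273 + (-109 - 165)) = √(15273 - 274) = √14999 ≈ 122.47)
t/54967 = √14999/54967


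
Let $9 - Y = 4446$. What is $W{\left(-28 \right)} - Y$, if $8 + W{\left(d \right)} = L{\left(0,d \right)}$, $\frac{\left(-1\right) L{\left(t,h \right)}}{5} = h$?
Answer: $4569$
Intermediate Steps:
$L{\left(t,h \right)} = - 5 h$
$Y = -4437$ ($Y = 9 - 4446 = -4437$)
$W{\left(d \right)} = -8 - 5 d$
$W{\left(-28 \right)} - Y = \left(-8 - -140\right) - -4437 = \left(-8 + 140\right) + 4437 = 132 + 4437 = 4569$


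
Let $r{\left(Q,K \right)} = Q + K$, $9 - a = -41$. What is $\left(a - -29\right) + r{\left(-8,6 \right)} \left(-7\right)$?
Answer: $93$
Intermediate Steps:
$a = 50$ ($a = 9 - -41 = 9 + 41 = 50$)
$r{\left(Q,K \right)} = K + Q$
$\left(a - -29\right) + r{\left(-8,6 \right)} \left(-7\right) = \left(50 - -29\right) + \left(6 - 8\right) \left(-7\right) = \left(50 + 29\right) - -14 = 79 + 14 = 93$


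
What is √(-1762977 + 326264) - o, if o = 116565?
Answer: -116565 + I*√1436713 ≈ -1.1657e+5 + 1198.6*I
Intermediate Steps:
√(-1762977 + 326264) - o = √(-1762977 + 326264) - 1*116565 = √(-1436713) - 116565 = I*√1436713 - 116565 = -116565 + I*√1436713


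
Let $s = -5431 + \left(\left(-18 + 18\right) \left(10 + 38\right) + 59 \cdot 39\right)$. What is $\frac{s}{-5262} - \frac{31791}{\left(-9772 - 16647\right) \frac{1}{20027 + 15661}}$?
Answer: $\frac{2985061359983}{69508389} \approx 42945.0$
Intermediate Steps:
$s = -3130$ ($s = -5431 + \left(0 \cdot 48 + 2301\right) = -5431 + \left(0 + 2301\right) = -5431 + 2301 = -3130$)
$\frac{s}{-5262} - \frac{31791}{\left(-9772 - 16647\right) \frac{1}{20027 + 15661}} = - \frac{3130}{-5262} - \frac{31791}{\left(-9772 - 16647\right) \frac{1}{20027 + 15661}} = \left(-3130\right) \left(- \frac{1}{5262}\right) - \frac{31791}{\left(-26419\right) \frac{1}{35688}} = \frac{1565}{2631} - \frac{31791}{\left(-26419\right) \frac{1}{35688}} = \frac{1565}{2631} - \frac{31791}{- \frac{26419}{35688}} = \frac{1565}{2631} - - \frac{1134557208}{26419} = \frac{1565}{2631} + \frac{1134557208}{26419} = \frac{2985061359983}{69508389}$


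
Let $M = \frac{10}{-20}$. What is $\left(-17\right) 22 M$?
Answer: $187$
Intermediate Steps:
$M = - \frac{1}{2}$ ($M = 10 \left(- \frac{1}{20}\right) = - \frac{1}{2} \approx -0.5$)
$\left(-17\right) 22 M = \left(-17\right) 22 \left(- \frac{1}{2}\right) = \left(-374\right) \left(- \frac{1}{2}\right) = 187$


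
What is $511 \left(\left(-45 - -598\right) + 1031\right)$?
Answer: $809424$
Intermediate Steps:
$511 \left(\left(-45 - -598\right) + 1031\right) = 511 \left(\left(-45 + 598\right) + 1031\right) = 511 \left(553 + 1031\right) = 511 \cdot 1584 = 809424$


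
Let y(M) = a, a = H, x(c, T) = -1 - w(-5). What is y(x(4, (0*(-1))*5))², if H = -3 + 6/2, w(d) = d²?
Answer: 0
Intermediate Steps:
x(c, T) = -26 (x(c, T) = -1 - 1*(-5)² = -1 - 1*25 = -1 - 25 = -26)
H = 0 (H = -3 + (½)*6 = -3 + 3 = 0)
a = 0
y(M) = 0
y(x(4, (0*(-1))*5))² = 0² = 0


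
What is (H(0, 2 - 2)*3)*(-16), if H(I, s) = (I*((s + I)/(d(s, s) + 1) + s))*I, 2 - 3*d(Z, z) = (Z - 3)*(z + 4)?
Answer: 0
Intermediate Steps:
d(Z, z) = ⅔ - (-3 + Z)*(4 + z)/3 (d(Z, z) = ⅔ - (Z - 3)*(z + 4)/3 = ⅔ - (-3 + Z)*(4 + z)/3)
H(I, s) = I²*(s + (I + s)/(17/3 - s/3 - s²/3)) (H(I, s) = (I*((s + I)/((14/3 + s - 4*s/3 - s*s/3) + 1) + s))*I = (I*((I + s)/((14/3 + s - 4*s/3 - s²/3) + 1) + s))*I = (I*((I + s)/((14/3 - s/3 - s²/3) + 1) + s))*I = (I*((I + s)/(17/3 - s/3 - s²/3) + s))*I = (I*(s + (I + s)/(17/3 - s/3 - s²/3)))*I = I²*(s + (I + s)/(17/3 - s/3 - s²/3)))
(H(0, 2 - 2)*3)*(-16) = ((0²*((2 - 2)² + (2 - 2)³ - 20*(2 - 2) - 3*0)/(-17 + (2 - 2) + (2 - 2)²))*3)*(-16) = ((0*(0² + 0³ - 20*0 + 0)/(-17 + 0 + 0²))*3)*(-16) = ((0*(0 + 0 + 0 + 0)/(-17 + 0 + 0))*3)*(-16) = ((0*0/(-17))*3)*(-16) = ((0*(-1/17)*0)*3)*(-16) = (0*3)*(-16) = 0*(-16) = 0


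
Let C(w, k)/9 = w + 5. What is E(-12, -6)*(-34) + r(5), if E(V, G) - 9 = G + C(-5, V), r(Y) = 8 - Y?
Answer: -99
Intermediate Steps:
C(w, k) = 45 + 9*w (C(w, k) = 9*(w + 5) = 9*(5 + w) = 45 + 9*w)
E(V, G) = 9 + G (E(V, G) = 9 + (G + (45 + 9*(-5))) = 9 + (G + (45 - 45)) = 9 + (G + 0) = 9 + G)
E(-12, -6)*(-34) + r(5) = (9 - 6)*(-34) + (8 - 1*5) = 3*(-34) + (8 - 5) = -102 + 3 = -99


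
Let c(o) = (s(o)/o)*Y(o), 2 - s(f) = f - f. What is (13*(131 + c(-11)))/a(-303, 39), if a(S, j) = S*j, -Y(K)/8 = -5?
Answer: -1361/9999 ≈ -0.13611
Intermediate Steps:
Y(K) = 40 (Y(K) = -8*(-5) = 40)
s(f) = 2 (s(f) = 2 - (f - f) = 2 - 1*0 = 2 + 0 = 2)
c(o) = 80/o (c(o) = (2/o)*40 = 80/o)
(13*(131 + c(-11)))/a(-303, 39) = (13*(131 + 80/(-11)))/((-303*39)) = (13*(131 + 80*(-1/11)))/(-11817) = (13*(131 - 80/11))*(-1/11817) = (13*(1361/11))*(-1/11817) = (17693/11)*(-1/11817) = -1361/9999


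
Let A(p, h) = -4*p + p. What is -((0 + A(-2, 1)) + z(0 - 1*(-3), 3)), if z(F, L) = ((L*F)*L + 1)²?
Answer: -790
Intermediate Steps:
A(p, h) = -3*p
z(F, L) = (1 + F*L²)² (z(F, L) = ((F*L)*L + 1)² = (F*L² + 1)² = (1 + F*L²)²)
-((0 + A(-2, 1)) + z(0 - 1*(-3), 3)) = -((0 - 3*(-2)) + (1 + (0 - 1*(-3))*3²)²) = -((0 + 6) + (1 + (0 + 3)*9)²) = -(6 + (1 + 3*9)²) = -(6 + (1 + 27)²) = -(6 + 28²) = -(6 + 784) = -1*790 = -790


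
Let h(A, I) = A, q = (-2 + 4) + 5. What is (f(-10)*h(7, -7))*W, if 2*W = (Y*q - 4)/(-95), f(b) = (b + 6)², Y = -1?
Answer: 616/95 ≈ 6.4842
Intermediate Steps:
q = 7 (q = 2 + 5 = 7)
f(b) = (6 + b)²
W = 11/190 (W = ((-1*7 - 4)/(-95))/2 = ((-7 - 4)*(-1/95))/2 = (-11*(-1/95))/2 = (½)*(11/95) = 11/190 ≈ 0.057895)
(f(-10)*h(7, -7))*W = ((6 - 10)²*7)*(11/190) = ((-4)²*7)*(11/190) = (16*7)*(11/190) = 112*(11/190) = 616/95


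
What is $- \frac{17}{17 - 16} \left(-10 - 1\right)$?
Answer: $187$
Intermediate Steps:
$- \frac{17}{17 - 16} \left(-10 - 1\right) = - \frac{17}{1} \left(-10 - 1\right) = \left(-17\right) 1 \left(-11\right) = \left(-17\right) \left(-11\right) = 187$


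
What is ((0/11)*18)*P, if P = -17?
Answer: 0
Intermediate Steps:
((0/11)*18)*P = ((0/11)*18)*(-17) = ((0*(1/11))*18)*(-17) = (0*18)*(-17) = 0*(-17) = 0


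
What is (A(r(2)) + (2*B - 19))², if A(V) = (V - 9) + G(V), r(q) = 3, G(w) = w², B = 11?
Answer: 36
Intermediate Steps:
A(V) = -9 + V + V² (A(V) = (V - 9) + V² = (-9 + V) + V² = -9 + V + V²)
(A(r(2)) + (2*B - 19))² = ((-9 + 3 + 3²) + (2*11 - 19))² = ((-9 + 3 + 9) + (22 - 19))² = (3 + 3)² = 6² = 36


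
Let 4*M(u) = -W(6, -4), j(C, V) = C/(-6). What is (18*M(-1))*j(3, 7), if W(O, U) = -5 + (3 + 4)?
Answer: 9/2 ≈ 4.5000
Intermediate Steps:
W(O, U) = 2 (W(O, U) = -5 + 7 = 2)
j(C, V) = -C/6 (j(C, V) = C*(-⅙) = -C/6)
M(u) = -½ (M(u) = (-1*2)/4 = (¼)*(-2) = -½)
(18*M(-1))*j(3, 7) = (18*(-½))*(-⅙*3) = -9*(-½) = 9/2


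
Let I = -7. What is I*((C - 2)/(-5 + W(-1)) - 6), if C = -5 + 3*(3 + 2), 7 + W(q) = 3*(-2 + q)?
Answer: 134/3 ≈ 44.667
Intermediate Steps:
W(q) = -13 + 3*q (W(q) = -7 + 3*(-2 + q) = -7 + (-6 + 3*q) = -13 + 3*q)
C = 10 (C = -5 + 3*5 = -5 + 15 = 10)
I*((C - 2)/(-5 + W(-1)) - 6) = -7*((10 - 2)/(-5 + (-13 + 3*(-1))) - 6) = -7*(8/(-5 + (-13 - 3)) - 6) = -7*(8/(-5 - 16) - 6) = -7*(8/(-21) - 6) = -7*(8*(-1/21) - 6) = -7*(-8/21 - 6) = -7*(-134/21) = 134/3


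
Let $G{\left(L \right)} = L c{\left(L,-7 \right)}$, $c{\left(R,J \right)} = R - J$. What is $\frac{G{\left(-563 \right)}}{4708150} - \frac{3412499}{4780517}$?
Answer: $- \frac{7285060745687}{11253695556775} \approx -0.64735$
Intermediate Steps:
$G{\left(L \right)} = L \left(7 + L\right)$ ($G{\left(L \right)} = L \left(L - -7\right) = L \left(L + 7\right) = L \left(7 + L\right)$)
$\frac{G{\left(-563 \right)}}{4708150} - \frac{3412499}{4780517} = \frac{\left(-563\right) \left(7 - 563\right)}{4708150} - \frac{3412499}{4780517} = \left(-563\right) \left(-556\right) \frac{1}{4708150} - \frac{3412499}{4780517} = 313028 \cdot \frac{1}{4708150} - \frac{3412499}{4780517} = \frac{156514}{2354075} - \frac{3412499}{4780517} = - \frac{7285060745687}{11253695556775}$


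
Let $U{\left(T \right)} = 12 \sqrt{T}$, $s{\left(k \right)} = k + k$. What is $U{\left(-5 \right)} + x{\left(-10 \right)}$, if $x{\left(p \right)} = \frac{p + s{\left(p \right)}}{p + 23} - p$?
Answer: $\frac{100}{13} + 12 i \sqrt{5} \approx 7.6923 + 26.833 i$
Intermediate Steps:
$s{\left(k \right)} = 2 k$
$x{\left(p \right)} = - p + \frac{3 p}{23 + p}$ ($x{\left(p \right)} = \frac{p + 2 p}{p + 23} - p = \frac{3 p}{23 + p} - p = - p + \frac{3 p}{23 + p}$)
$U{\left(-5 \right)} + x{\left(-10 \right)} = 12 \sqrt{-5} - \frac{10 \left(-20 - -10\right)}{23 - 10} = 12 i \sqrt{5} - \frac{10 \left(-20 + 10\right)}{13} = 12 i \sqrt{5} - \frac{10}{13} \left(-10\right) = 12 i \sqrt{5} + \frac{100}{13} = \frac{100}{13} + 12 i \sqrt{5}$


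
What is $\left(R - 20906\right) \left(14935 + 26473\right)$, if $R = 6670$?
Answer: $-589484288$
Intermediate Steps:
$\left(R - 20906\right) \left(14935 + 26473\right) = \left(6670 - 20906\right) \left(14935 + 26473\right) = \left(-14236\right) 41408 = -589484288$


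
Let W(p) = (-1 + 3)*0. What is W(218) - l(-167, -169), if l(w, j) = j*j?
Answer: -28561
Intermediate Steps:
l(w, j) = j²
W(p) = 0 (W(p) = 2*0 = 0)
W(218) - l(-167, -169) = 0 - 1*(-169)² = 0 - 1*28561 = 0 - 28561 = -28561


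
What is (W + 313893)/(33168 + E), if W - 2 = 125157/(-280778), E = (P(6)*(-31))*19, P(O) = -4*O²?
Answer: 88134685153/33127311552 ≈ 2.6605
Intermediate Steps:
E = 84816 (E = (-4*6²*(-31))*19 = (-4*36*(-31))*19 = -144*(-31)*19 = 4464*19 = 84816)
W = 436399/280778 (W = 2 + 125157/(-280778) = 2 + 125157*(-1/280778) = 2 - 125157/280778 = 436399/280778 ≈ 1.5542)
(W + 313893)/(33168 + E) = (436399/280778 + 313893)/(33168 + 84816) = (88134685153/280778)/117984 = (88134685153/280778)*(1/117984) = 88134685153/33127311552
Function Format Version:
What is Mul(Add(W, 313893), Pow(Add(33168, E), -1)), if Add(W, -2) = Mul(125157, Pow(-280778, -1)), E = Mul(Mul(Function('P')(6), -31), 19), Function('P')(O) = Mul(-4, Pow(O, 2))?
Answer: Rational(88134685153, 33127311552) ≈ 2.6605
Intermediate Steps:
E = 84816 (E = Mul(Mul(Mul(-4, Pow(6, 2)), -31), 19) = Mul(Mul(Mul(-4, 36), -31), 19) = Mul(Mul(-144, -31), 19) = Mul(4464, 19) = 84816)
W = Rational(436399, 280778) (W = Add(2, Mul(125157, Pow(-280778, -1))) = Add(2, Mul(125157, Rational(-1, 280778))) = Add(2, Rational(-125157, 280778)) = Rational(436399, 280778) ≈ 1.5542)
Mul(Add(W, 313893), Pow(Add(33168, E), -1)) = Mul(Add(Rational(436399, 280778), 313893), Pow(Add(33168, 84816), -1)) = Mul(Rational(88134685153, 280778), Pow(117984, -1)) = Mul(Rational(88134685153, 280778), Rational(1, 117984)) = Rational(88134685153, 33127311552)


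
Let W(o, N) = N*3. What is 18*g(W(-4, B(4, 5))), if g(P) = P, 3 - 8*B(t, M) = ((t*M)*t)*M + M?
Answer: -5427/2 ≈ -2713.5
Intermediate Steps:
B(t, M) = 3/8 - M/8 - M**2*t**2/8 (B(t, M) = 3/8 - (((t*M)*t)*M + M)/8 = 3/8 - (((M*t)*t)*M + M)/8 = 3/8 - ((M*t**2)*M + M)/8 = 3/8 - (M**2*t**2 + M)/8 = 3/8 - (M + M**2*t**2)/8 = 3/8 + (-M/8 - M**2*t**2/8) = 3/8 - M/8 - M**2*t**2/8)
W(o, N) = 3*N
18*g(W(-4, B(4, 5))) = 18*(3*(3/8 - 1/8*5 - 1/8*5**2*4**2)) = 18*(3*(3/8 - 5/8 - 1/8*25*16)) = 18*(3*(3/8 - 5/8 - 50)) = 18*(3*(-201/4)) = 18*(-603/4) = -5427/2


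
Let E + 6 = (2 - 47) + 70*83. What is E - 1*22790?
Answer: -17031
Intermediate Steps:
E = 5759 (E = -6 + ((2 - 47) + 70*83) = -6 + (-45 + 5810) = -6 + 5765 = 5759)
E - 1*22790 = 5759 - 1*22790 = 5759 - 22790 = -17031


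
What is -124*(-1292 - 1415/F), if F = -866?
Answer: 69282334/433 ≈ 1.6001e+5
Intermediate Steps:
-124*(-1292 - 1415/F) = -124*(-1292 - 1415/(-866)) = -124*(-1292 - 1415*(-1/866)) = -124*(-1292 + 1415/866) = -124*(-1117457/866) = 69282334/433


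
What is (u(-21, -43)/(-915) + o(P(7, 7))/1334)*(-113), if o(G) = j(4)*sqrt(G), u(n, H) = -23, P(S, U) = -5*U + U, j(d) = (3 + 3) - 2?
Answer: -2599/915 - 452*I*sqrt(7)/667 ≈ -2.8404 - 1.7929*I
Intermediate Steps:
j(d) = 4 (j(d) = 6 - 2 = 4)
P(S, U) = -4*U
o(G) = 4*sqrt(G)
(u(-21, -43)/(-915) + o(P(7, 7))/1334)*(-113) = (-23/(-915) + (4*sqrt(-4*7))/1334)*(-113) = (-23*(-1/915) + (4*sqrt(-28))*(1/1334))*(-113) = (23/915 + (4*(2*I*sqrt(7)))*(1/1334))*(-113) = (23/915 + (8*I*sqrt(7))*(1/1334))*(-113) = (23/915 + 4*I*sqrt(7)/667)*(-113) = -2599/915 - 452*I*sqrt(7)/667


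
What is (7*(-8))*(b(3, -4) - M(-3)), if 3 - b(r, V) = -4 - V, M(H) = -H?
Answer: 0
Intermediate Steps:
b(r, V) = 7 + V (b(r, V) = 3 - (-4 - V) = 3 + (4 + V) = 7 + V)
(7*(-8))*(b(3, -4) - M(-3)) = (7*(-8))*((7 - 4) - (-1)*(-3)) = -56*(3 - 1*3) = -56*(3 - 3) = -56*0 = 0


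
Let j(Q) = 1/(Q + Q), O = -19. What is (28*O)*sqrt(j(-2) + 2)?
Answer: -266*sqrt(7) ≈ -703.77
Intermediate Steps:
j(Q) = 1/(2*Q)
(28*O)*sqrt(j(-2) + 2) = (28*(-19))*sqrt((1/2)/(-2) + 2) = -532*sqrt((1/2)*(-1/2) + 2) = -532*sqrt(-1/4 + 2) = -266*sqrt(7)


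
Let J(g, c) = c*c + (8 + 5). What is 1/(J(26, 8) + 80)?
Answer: 1/157 ≈ 0.0063694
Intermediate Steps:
J(g, c) = 13 + c² (J(g, c) = c² + 13 = 13 + c²)
1/(J(26, 8) + 80) = 1/((13 + 8²) + 80) = 1/((13 + 64) + 80) = 1/(77 + 80) = 1/157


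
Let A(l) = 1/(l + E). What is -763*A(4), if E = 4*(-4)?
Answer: 763/12 ≈ 63.583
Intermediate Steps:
E = -16
A(l) = 1/(-16 + l) (A(l) = 1/(l - 16) = 1/(-16 + l))
-763*A(4) = -763/(-16 + 4) = -763/(-12) = -763*(-1/12) = 763/12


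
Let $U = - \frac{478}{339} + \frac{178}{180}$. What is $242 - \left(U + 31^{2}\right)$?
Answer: $- \frac{7307947}{10170} \approx -718.58$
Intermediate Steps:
$U = - \frac{4283}{10170}$ ($U = \left(-478\right) \frac{1}{339} + 178 \cdot \frac{1}{180} = - \frac{478}{339} + \frac{89}{90} = - \frac{4283}{10170} \approx -0.42114$)
$242 - \left(U + 31^{2}\right) = 242 - \left(- \frac{4283}{10170} + 31^{2}\right) = 242 - \left(- \frac{4283}{10170} + 961\right) = 242 - \frac{9769087}{10170} = - \frac{7307947}{10170}$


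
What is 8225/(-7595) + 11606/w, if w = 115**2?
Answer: -589373/2869825 ≈ -0.20537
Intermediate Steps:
w = 13225
8225/(-7595) + 11606/w = 8225/(-7595) + 11606/13225 = 8225*(-1/7595) + 11606*(1/13225) = -235/217 + 11606/13225 = -589373/2869825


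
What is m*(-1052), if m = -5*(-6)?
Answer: -31560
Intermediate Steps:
m = 30
m*(-1052) = 30*(-1052) = -31560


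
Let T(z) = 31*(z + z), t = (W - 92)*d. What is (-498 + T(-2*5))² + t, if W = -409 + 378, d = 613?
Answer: 1174525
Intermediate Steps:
W = -31
t = -75399 (t = (-31 - 92)*613 = -123*613 = -75399)
T(z) = 62*z (T(z) = 31*(2*z) = 62*z)
(-498 + T(-2*5))² + t = (-498 + 62*(-2*5))² - 75399 = (-498 + 62*(-10))² - 75399 = (-498 - 620)² - 75399 = (-1118)² - 75399 = 1249924 - 75399 = 1174525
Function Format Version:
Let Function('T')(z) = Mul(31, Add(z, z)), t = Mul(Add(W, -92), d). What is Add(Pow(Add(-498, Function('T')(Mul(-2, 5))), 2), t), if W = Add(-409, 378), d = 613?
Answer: 1174525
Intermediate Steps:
W = -31
t = -75399 (t = Mul(Add(-31, -92), 613) = Mul(-123, 613) = -75399)
Function('T')(z) = Mul(62, z) (Function('T')(z) = Mul(31, Mul(2, z)) = Mul(62, z))
Add(Pow(Add(-498, Function('T')(Mul(-2, 5))), 2), t) = Add(Pow(Add(-498, Mul(62, Mul(-2, 5))), 2), -75399) = Add(Pow(Add(-498, Mul(62, -10)), 2), -75399) = Add(Pow(Add(-498, -620), 2), -75399) = Add(Pow(-1118, 2), -75399) = Add(1249924, -75399) = 1174525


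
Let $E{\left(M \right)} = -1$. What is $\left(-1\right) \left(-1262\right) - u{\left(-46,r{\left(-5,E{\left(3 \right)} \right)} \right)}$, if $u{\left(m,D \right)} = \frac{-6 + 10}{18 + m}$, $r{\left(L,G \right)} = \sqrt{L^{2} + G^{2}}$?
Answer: $\frac{8835}{7} \approx 1262.1$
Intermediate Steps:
$r{\left(L,G \right)} = \sqrt{G^{2} + L^{2}}$
$u{\left(m,D \right)} = \frac{4}{18 + m}$
$\left(-1\right) \left(-1262\right) - u{\left(-46,r{\left(-5,E{\left(3 \right)} \right)} \right)} = \left(-1\right) \left(-1262\right) - \frac{4}{18 - 46} = 1262 - \frac{4}{-28} = 1262 - 4 \left(- \frac{1}{28}\right) = 1262 - - \frac{1}{7} = 1262 + \frac{1}{7} = \frac{8835}{7}$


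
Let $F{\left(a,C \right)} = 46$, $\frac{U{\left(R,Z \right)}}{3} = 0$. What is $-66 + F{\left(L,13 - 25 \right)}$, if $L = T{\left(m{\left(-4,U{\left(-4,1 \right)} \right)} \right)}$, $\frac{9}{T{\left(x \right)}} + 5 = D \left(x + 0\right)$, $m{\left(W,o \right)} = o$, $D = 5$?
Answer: $-20$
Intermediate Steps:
$U{\left(R,Z \right)} = 0$ ($U{\left(R,Z \right)} = 3 \cdot 0 = 0$)
$T{\left(x \right)} = \frac{9}{-5 + 5 x}$ ($T{\left(x \right)} = \frac{9}{-5 + 5 \left(x + 0\right)} = \frac{9}{-5 + 5 x}$)
$L = - \frac{9}{5}$ ($L = \frac{9}{5 \left(-1 + 0\right)} = \frac{9}{5 \left(-1\right)} = \frac{9}{5} \left(-1\right) = - \frac{9}{5} \approx -1.8$)
$-66 + F{\left(L,13 - 25 \right)} = -66 + 46 = -20$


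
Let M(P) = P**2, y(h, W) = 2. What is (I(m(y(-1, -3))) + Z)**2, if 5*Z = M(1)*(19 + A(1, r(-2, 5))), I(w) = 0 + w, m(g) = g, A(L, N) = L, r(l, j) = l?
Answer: 36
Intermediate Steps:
I(w) = w
Z = 4 (Z = (1**2*(19 + 1))/5 = (1*20)/5 = (1/5)*20 = 4)
(I(m(y(-1, -3))) + Z)**2 = (2 + 4)**2 = 6**2 = 36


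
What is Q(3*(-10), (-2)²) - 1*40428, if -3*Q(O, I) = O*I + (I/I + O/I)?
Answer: -242315/6 ≈ -40386.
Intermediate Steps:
Q(O, I) = -⅓ - I*O/3 - O/(3*I) (Q(O, I) = -(O*I + (I/I + O/I))/3 = -(I*O + (1 + O/I))/3 = -(1 + I*O + O/I)/3 = -⅓ - I*O/3 - O/(3*I))
Q(3*(-10), (-2)²) - 1*40428 = (-3*(-10) - 1*(-2)²*(1 + (-2)²*(3*(-10))))/(3*((-2)²)) - 1*40428 = (⅓)*(-1*(-30) - 1*4*(1 + 4*(-30)))/4 - 40428 = (⅓)*(¼)*(30 - 1*4*(1 - 120)) - 40428 = (⅓)*(¼)*(30 - 1*4*(-119)) - 40428 = (⅓)*(¼)*(30 + 476) - 40428 = (⅓)*(¼)*506 - 40428 = 253/6 - 40428 = -242315/6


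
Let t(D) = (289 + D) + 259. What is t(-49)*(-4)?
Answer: -1996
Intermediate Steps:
t(D) = 548 + D
t(-49)*(-4) = (548 - 49)*(-4) = 499*(-4) = -1996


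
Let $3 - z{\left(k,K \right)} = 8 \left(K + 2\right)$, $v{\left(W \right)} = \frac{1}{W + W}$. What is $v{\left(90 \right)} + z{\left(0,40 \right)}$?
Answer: $- \frac{59939}{180} \approx -332.99$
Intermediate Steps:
$v{\left(W \right)} = \frac{1}{2 W}$
$z{\left(k,K \right)} = -13 - 8 K$ ($z{\left(k,K \right)} = 3 - 8 \left(K + 2\right) = 3 - 8 \left(2 + K\right) = 3 - \left(16 + 8 K\right) = -13 - 8 K$)
$v{\left(90 \right)} + z{\left(0,40 \right)} = \frac{1}{2 \cdot 90} - 333 = \frac{1}{2} \cdot \frac{1}{90} - 333 = \frac{1}{180} - 333 = - \frac{59939}{180}$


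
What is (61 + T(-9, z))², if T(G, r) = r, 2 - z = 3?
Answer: 3600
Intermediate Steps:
z = -1 (z = 2 - 1*3 = 2 - 3 = -1)
(61 + T(-9, z))² = (61 - 1)² = 60² = 3600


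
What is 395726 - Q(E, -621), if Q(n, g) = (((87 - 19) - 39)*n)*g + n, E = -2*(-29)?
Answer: 1440190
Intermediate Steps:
E = 58 (E = -1*(-58) = 58)
Q(n, g) = n + 29*g*n (Q(n, g) = ((68 - 39)*n)*g + n = (29*n)*g + n = 29*g*n + n = n + 29*g*n)
395726 - Q(E, -621) = 395726 - 58*(1 + 29*(-621)) = 395726 - 58*(1 - 18009) = 395726 - 58*(-18008) = 395726 - 1*(-1044464) = 395726 + 1044464 = 1440190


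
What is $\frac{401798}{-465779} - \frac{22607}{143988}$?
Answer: $- \frac{5260304329}{5158968204} \approx -1.0196$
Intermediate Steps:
$\frac{401798}{-465779} - \frac{22607}{143988} = 401798 \left(- \frac{1}{465779}\right) - \frac{1739}{11076} = - \frac{401798}{465779} - \frac{1739}{11076} = - \frac{5260304329}{5158968204}$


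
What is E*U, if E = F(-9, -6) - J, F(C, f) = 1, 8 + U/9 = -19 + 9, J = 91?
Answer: 14580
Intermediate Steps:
U = -162 (U = -72 + 9*(-19 + 9) = -72 + 9*(-10) = -72 - 90 = -162)
E = -90 (E = 1 - 1*91 = 1 - 91 = -90)
E*U = -90*(-162) = 14580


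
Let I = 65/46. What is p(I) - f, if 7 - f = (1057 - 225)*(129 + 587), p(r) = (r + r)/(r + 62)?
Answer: 1737671615/2917 ≈ 5.9571e+5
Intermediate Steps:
I = 65/46 (I = 65*(1/46) = 65/46 ≈ 1.4130)
p(r) = 2*r/(62 + r) (p(r) = (2*r)/(62 + r) = 2*r/(62 + r))
f = -595705 (f = 7 - (1057 - 225)*(129 + 587) = 7 - 832*716 = 7 - 1*595712 = 7 - 595712 = -595705)
p(I) - f = 2*(65/46)/(62 + 65/46) - 1*(-595705) = 2*(65/46)/(2917/46) + 595705 = 2*(65/46)*(46/2917) + 595705 = 130/2917 + 595705 = 1737671615/2917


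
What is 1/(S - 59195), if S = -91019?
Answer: -1/150214 ≈ -6.6572e-6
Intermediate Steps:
1/(S - 59195) = 1/(-91019 - 59195) = 1/(-150214) = -1/150214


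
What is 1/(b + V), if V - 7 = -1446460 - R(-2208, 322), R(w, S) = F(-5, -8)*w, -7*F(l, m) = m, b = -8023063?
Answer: -7/66268948 ≈ -1.0563e-7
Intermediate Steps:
F(l, m) = -m/7
R(w, S) = 8*w/7 (R(w, S) = (-1/7*(-8))*w = 8*w/7)
V = -10107507/7 (V = 7 + (-1446460 - 8*(-2208)/7) = 7 + (-1446460 - 1*(-17664/7)) = 7 + (-1446460 + 17664/7) = 7 - 10107556/7 = -10107507/7 ≈ -1.4439e+6)
1/(b + V) = 1/(-8023063 - 10107507/7) = 1/(-66268948/7) = -7/66268948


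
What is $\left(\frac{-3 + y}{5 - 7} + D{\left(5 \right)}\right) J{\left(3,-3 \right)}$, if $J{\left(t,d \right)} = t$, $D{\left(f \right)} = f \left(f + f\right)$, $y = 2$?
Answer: $\frac{303}{2} \approx 151.5$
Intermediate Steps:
$D{\left(f \right)} = 2 f^{2}$ ($D{\left(f \right)} = f 2 f = 2 f^{2}$)
$\left(\frac{-3 + y}{5 - 7} + D{\left(5 \right)}\right) J{\left(3,-3 \right)} = \left(\frac{-3 + 2}{5 - 7} + 2 \cdot 5^{2}\right) 3 = \left(- \frac{1}{-2} + 2 \cdot 25\right) 3 = \left(\left(-1\right) \left(- \frac{1}{2}\right) + 50\right) 3 = \left(\frac{1}{2} + 50\right) 3 = \frac{101}{2} \cdot 3 = \frac{303}{2}$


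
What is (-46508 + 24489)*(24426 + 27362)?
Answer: -1140319972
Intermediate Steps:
(-46508 + 24489)*(24426 + 27362) = -22019*51788 = -1140319972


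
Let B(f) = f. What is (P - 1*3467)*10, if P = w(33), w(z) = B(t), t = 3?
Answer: -34640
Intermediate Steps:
w(z) = 3
P = 3
(P - 1*3467)*10 = (3 - 1*3467)*10 = (3 - 3467)*10 = -3464*10 = -34640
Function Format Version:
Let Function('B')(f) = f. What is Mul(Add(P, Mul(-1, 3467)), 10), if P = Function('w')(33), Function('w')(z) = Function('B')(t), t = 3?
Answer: -34640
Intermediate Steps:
Function('w')(z) = 3
P = 3
Mul(Add(P, Mul(-1, 3467)), 10) = Mul(Add(3, Mul(-1, 3467)), 10) = Mul(Add(3, -3467), 10) = Mul(-3464, 10) = -34640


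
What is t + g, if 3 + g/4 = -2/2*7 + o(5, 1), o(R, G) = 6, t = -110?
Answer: -126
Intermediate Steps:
g = -16 (g = -12 + 4*(-2/2*7 + 6) = -12 + 4*(-2*1/2*7 + 6) = -12 + 4*(-1*7 + 6) = -12 + 4*(-7 + 6) = -12 + 4*(-1) = -12 - 4 = -16)
t + g = -110 - 16 = -126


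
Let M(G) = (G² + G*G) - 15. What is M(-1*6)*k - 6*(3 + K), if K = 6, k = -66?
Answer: -3816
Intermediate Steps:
M(G) = -15 + 2*G² (M(G) = (G² + G²) - 15 = 2*G² - 15 = -15 + 2*G²)
M(-1*6)*k - 6*(3 + K) = (-15 + 2*(-1*6)²)*(-66) - 6*(3 + 6) = (-15 + 2*(-6)²)*(-66) - 6*9 = (-15 + 2*36)*(-66) - 54 = (-15 + 72)*(-66) - 54 = 57*(-66) - 54 = -3762 - 54 = -3816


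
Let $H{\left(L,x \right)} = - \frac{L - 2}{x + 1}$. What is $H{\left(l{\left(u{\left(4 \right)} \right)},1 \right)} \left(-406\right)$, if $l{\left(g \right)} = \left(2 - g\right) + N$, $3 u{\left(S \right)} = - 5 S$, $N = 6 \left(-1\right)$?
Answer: $\frac{406}{3} \approx 135.33$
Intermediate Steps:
$N = -6$
$u{\left(S \right)} = - \frac{5 S}{3}$ ($u{\left(S \right)} = \frac{\left(-5\right) S}{3} = - \frac{5 S}{3}$)
$l{\left(g \right)} = -4 - g$ ($l{\left(g \right)} = \left(2 - g\right) - 6 = -4 - g$)
$H{\left(L,x \right)} = - \frac{-2 + L}{1 + x}$
$H{\left(l{\left(u{\left(4 \right)} \right)},1 \right)} \left(-406\right) = \frac{2 - \left(-4 - \left(- \frac{5}{3}\right) 4\right)}{1 + 1} \left(-406\right) = \frac{2 - \left(-4 - - \frac{20}{3}\right)}{2} \left(-406\right) = \frac{2 - \left(-4 + \frac{20}{3}\right)}{2} \left(-406\right) = \frac{2 - \frac{8}{3}}{2} \left(-406\right) = \frac{1}{2} \left(- \frac{2}{3}\right) \left(-406\right) = \left(- \frac{1}{3}\right) \left(-406\right) = \frac{406}{3}$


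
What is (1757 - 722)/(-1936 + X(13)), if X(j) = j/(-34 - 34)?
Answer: -7820/14629 ≈ -0.53455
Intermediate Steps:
X(j) = -j/68 (X(j) = j/(-68) = j*(-1/68) = -j/68)
(1757 - 722)/(-1936 + X(13)) = (1757 - 722)/(-1936 - 1/68*13) = 1035/(-1936 - 13/68) = 1035/(-131661/68) = 1035*(-68/131661) = -7820/14629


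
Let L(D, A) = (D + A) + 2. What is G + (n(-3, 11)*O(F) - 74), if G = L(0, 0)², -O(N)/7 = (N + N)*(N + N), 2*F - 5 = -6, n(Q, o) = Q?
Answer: -49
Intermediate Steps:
F = -½ (F = 5/2 + (½)*(-6) = 5/2 - 3 = -½ ≈ -0.50000)
O(N) = -28*N² (O(N) = -7*(N + N)*(N + N) = -7*2*N*2*N = -28*N²)
L(D, A) = 2 + A + D (L(D, A) = (A + D) + 2 = 2 + A + D)
G = 4 (G = (2 + 0 + 0)² = 2² = 4)
G + (n(-3, 11)*O(F) - 74) = 4 + (-(-84)*(-½)² - 74) = 4 + (-(-84)/4 - 74) = 4 + (-3*(-7) - 74) = 4 + (21 - 74) = 4 - 53 = -49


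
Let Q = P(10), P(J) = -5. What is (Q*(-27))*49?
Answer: 6615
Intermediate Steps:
Q = -5
(Q*(-27))*49 = -5*(-27)*49 = 135*49 = 6615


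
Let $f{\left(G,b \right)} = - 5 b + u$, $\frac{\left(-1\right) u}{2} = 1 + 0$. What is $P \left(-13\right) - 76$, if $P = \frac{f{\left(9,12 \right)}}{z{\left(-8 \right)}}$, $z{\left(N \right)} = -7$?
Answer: $- \frac{1338}{7} \approx -191.14$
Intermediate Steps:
$u = -2$ ($u = - 2 \left(1 + 0\right) = \left(-2\right) 1 = -2$)
$f{\left(G,b \right)} = -2 - 5 b$ ($f{\left(G,b \right)} = - 5 b - 2 = -2 - 5 b$)
$P = \frac{62}{7}$ ($P = \frac{-2 - 60}{-7} = \left(-2 - 60\right) \left(- \frac{1}{7}\right) = \left(-62\right) \left(- \frac{1}{7}\right) = \frac{62}{7} \approx 8.8571$)
$P \left(-13\right) - 76 = \frac{62}{7} \left(-13\right) - 76 = - \frac{806}{7} - 76 = - \frac{1338}{7}$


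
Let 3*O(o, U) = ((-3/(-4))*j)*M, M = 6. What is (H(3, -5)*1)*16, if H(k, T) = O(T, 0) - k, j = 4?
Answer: 48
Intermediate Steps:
O(o, U) = 6 (O(o, U) = ((-3/(-4)*4)*6)/3 = ((-3*(-¼)*4)*6)/3 = (((¾)*4)*6)/3 = (3*6)/3 = (⅓)*18 = 6)
H(k, T) = 6 - k
(H(3, -5)*1)*16 = ((6 - 1*3)*1)*16 = ((6 - 3)*1)*16 = (3*1)*16 = 3*16 = 48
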